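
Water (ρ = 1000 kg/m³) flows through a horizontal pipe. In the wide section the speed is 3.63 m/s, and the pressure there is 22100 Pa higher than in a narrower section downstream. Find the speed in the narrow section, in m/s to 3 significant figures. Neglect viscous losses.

7.57 m/s

Horizontal Bernoulli: P₁ + ½ρv₁² = P₂ + ½ρv₂², so v₂² = v₁² + 2(P₁ − P₂)/ρ.
v₂ = √(3.63² + 2·22100/1000) = √(13.2 + 44.2) = 7.57 m/s.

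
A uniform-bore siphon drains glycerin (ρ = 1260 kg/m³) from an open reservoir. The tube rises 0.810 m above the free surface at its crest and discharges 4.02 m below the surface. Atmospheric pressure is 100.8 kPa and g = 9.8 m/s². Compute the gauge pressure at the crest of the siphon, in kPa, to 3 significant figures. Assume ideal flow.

-59.6 kPa

The outlet speed comes from Torricelli: v = √(2g·4.02) = 8.88 m/s.
Continuity keeps v the same throughout the tube; from surface to crest, P_atm + 0 = P_top + ½ρv² + ρg·h_top.
P_top = 100800 − ½·1260·8.88² − 1260·9.8·0.810 = 41200 Pa. So P_gauge = P_top − P_atm = -59600 Pa.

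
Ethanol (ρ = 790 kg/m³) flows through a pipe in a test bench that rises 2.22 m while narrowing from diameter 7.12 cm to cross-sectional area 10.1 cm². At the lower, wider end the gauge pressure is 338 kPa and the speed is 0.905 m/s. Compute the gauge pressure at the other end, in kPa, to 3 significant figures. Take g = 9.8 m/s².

By continuity, v₂ = v₁·A₁/A₂ = 0.905·(39.8/10.1) = 3.57 m/s.
Bernoulli: P₁ + ½ρv₁² + ρg h₁ = P₂ + ½ρv₂² + ρg h₂, so P₂ = P₁ + ½ρ(v₁² − v₂²) − ρg(h₂ − h₁).
P₂ = 338000 + ½·790·(0.905² − 3.57²) − 790·9.8·(+2.22) = 338000 + (-4700) − (17200) = 316000 Pa.

P₂ = 316 kPa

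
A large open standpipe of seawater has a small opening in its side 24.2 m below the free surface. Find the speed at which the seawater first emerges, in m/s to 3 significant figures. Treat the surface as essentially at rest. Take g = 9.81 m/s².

v ≈ 21.8 m/s

Bernoulli from surface to hole (P equal, v_surface ≈ 0): v = √(2gh) = √(2×9.81×24.2) = 21.8 m/s.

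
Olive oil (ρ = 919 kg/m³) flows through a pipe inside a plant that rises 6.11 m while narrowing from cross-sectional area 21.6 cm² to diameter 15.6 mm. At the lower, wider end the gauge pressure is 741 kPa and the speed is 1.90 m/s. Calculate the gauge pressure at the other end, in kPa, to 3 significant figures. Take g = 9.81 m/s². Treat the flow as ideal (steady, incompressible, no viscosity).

Mass conservation (A₁v₁ = A₂v₂) gives v₂ = 1.90 × 21.6/1.91 = 21.5 m/s.
Bernoulli: P₁ + ½ρv₁² + ρg h₁ = P₂ + ½ρv₂² + ρg h₂, so P₂ = P₁ + ½ρ(v₁² − v₂²) − ρg(h₂ − h₁).
P₂ = 741000 + ½·919·(1.90² − 21.5²) − 919·9.81·(+6.11) = 741000 + (-210000) − (55100) = 476000 Pa.

P₂ ≈ 476 kPa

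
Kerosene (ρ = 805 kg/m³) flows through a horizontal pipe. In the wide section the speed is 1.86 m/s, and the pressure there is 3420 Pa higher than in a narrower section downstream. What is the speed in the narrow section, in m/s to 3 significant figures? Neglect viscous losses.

Along the level pipe P + ½ρv² is conserved, hence v₂² = v₁² + 2(P₁ − P₂)/ρ.
v₂ = √(1.86² + 2·3420/805) = √(3.46 + 8.50) = 3.46 m/s.

v₂ = 3.46 m/s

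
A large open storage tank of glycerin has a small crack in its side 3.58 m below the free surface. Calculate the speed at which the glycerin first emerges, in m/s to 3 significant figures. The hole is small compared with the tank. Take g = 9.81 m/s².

The surface is effectively still and both ends are open, so ½v² = gh and v = √(2·9.81·3.58) = 8.38 m/s.

v ≈ 8.38 m/s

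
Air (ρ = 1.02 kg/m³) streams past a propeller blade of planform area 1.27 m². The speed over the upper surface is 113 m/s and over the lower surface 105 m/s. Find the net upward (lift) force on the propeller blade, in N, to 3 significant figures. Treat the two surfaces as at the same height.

With equal heights on the two surfaces, Bernoulli gives P_lower − P_upper = ½ρ(v_upper² − v_lower²).
ΔP = ½·1.02·(113² − 105²) = 889 Pa.
Lift = ΔP · A = 889 × 1.27 = 1130 N.

F = 1130 N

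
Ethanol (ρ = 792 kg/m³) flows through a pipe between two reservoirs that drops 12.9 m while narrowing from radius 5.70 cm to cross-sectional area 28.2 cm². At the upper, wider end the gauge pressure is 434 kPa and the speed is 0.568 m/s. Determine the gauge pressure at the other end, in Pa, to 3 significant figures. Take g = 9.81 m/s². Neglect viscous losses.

The volume flow rate is constant, so v₂ = (A₁/A₂)v₁ = (102/28.2)·0.568 = 2.06 m/s.
Applying Bernoulli between the two ends and solving for P₂: P₂ = P₁ + ½ρ(v₁² − v₂²) − ρgΔh.
P₂ = 434000 + ½·792·(0.568² − 2.06²) − 792·9.81·(−12.9) = 434000 + (-1550) − (-100000) = 533000 Pa.

P₂ ≈ 533000 Pa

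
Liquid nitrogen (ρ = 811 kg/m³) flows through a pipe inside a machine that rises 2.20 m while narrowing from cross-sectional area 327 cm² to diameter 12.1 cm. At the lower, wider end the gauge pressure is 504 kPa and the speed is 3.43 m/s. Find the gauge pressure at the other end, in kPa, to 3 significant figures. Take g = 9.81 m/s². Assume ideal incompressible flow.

Mass conservation (A₁v₁ = A₂v₂) gives v₂ = 3.43 × 327/115 = 9.75 m/s.
Energy conservation along the streamline gives P₂ = P₁ − ½ρ(v₂² − v₁²) − ρg(h₂ − h₁).
P₂ = 504000 + ½·811·(3.43² − 9.75²) − 811·9.81·(+2.20) = 504000 + (-33800) − (17500) = 453000 Pa.

P₂ ≈ 453 kPa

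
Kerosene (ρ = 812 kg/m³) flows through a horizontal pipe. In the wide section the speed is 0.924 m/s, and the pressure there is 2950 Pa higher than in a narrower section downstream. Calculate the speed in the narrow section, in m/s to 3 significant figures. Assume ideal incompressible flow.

Horizontal Bernoulli: P₁ + ½ρv₁² = P₂ + ½ρv₂², so v₂² = v₁² + 2(P₁ − P₂)/ρ.
v₂ = √(0.924² + 2·2950/812) = √(0.854 + 7.27) = 2.85 m/s.

v₂ ≈ 2.85 m/s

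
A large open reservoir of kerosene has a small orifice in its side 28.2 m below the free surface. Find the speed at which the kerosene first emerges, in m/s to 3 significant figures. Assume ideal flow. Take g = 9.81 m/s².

The surface is effectively still and both ends are open, so ½v² = gh and v = √(2·9.81·28.2) = 23.5 m/s.

v = 23.5 m/s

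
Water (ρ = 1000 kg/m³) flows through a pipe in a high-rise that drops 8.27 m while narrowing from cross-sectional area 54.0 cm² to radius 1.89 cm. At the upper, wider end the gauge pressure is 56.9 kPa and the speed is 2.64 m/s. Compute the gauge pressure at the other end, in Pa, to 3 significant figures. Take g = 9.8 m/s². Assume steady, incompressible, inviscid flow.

60700 Pa

Continuity gives A₁v₁ = A₂v₂, so v₂ = (54.0 cm²)/(11.2 cm²) × 2.64 m/s = 12.7 m/s.
Applying Bernoulli between the two ends and solving for P₂: P₂ = P₁ + ½ρ(v₁² − v₂²) − ρgΔh.
P₂ = 56900 + ½·1000·(2.64² − 12.7²) − 1000·9.8·(−8.27) = 56900 + (-77200) − (-81000) = 60700 Pa.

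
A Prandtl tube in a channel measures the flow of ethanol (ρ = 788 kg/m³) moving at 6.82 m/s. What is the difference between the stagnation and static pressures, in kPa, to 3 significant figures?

At the stagnation point the flow is brought to rest, so Bernoulli gives P_stag − P_static = ½ρv².
ΔP = ½·788·6.82² = 18300 Pa.

ΔP ≈ 18.3 kPa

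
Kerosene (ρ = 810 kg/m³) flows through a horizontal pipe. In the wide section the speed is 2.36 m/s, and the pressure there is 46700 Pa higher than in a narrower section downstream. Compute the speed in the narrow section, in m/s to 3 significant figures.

11.0 m/s

Horizontal Bernoulli: P₁ + ½ρv₁² = P₂ + ½ρv₂², so v₂² = v₁² + 2(P₁ − P₂)/ρ.
v₂ = √(2.36² + 2·46700/810) = √(5.57 + 115) = 11.0 m/s.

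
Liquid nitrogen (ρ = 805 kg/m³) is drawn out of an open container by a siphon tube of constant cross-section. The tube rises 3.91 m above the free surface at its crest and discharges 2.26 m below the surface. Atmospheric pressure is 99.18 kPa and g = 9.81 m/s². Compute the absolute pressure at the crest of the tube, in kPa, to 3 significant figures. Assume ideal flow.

P_top ≈ 50.5 kPa

Bernoulli surface→outlet gives ½v² = g·h_out, so v = √(2·9.81·2.26) = 6.66 m/s.
With constant cross-section the crest speed equals v; applying Bernoulli from the surface up to the crest, P_top = P_atm − ½ρv² − ρg·h_top.
P_top = 99180 − ½·805·6.66² − 805·9.81·3.91 = 50500 Pa.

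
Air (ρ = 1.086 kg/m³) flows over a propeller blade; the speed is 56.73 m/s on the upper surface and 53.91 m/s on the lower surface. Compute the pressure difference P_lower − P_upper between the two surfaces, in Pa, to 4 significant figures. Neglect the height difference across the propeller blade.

169.4 Pa

The pressure is lower where the speed is higher: ΔP = ½ρ(v_up² − v_low²).
ΔP = ½·1.086·(56.73² − 53.91²) = 169.4 Pa.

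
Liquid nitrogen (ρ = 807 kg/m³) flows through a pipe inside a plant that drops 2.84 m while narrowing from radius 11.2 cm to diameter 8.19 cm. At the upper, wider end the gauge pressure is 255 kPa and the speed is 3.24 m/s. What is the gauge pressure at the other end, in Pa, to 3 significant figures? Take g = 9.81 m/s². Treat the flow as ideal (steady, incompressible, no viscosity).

P₂ = 44700 Pa

Continuity gives A₁v₁ = A₂v₂, so v₂ = (394 cm²)/(52.7 cm²) × 3.24 m/s = 24.2 m/s.
Bernoulli: P₁ + ½ρv₁² + ρg h₁ = P₂ + ½ρv₂² + ρg h₂, so P₂ = P₁ + ½ρ(v₁² − v₂²) − ρg(h₂ − h₁).
P₂ = 255000 + ½·807·(3.24² − 24.2²) − 807·9.81·(−2.84) = 255000 + (-233000) − (-22500) = 44700 Pa.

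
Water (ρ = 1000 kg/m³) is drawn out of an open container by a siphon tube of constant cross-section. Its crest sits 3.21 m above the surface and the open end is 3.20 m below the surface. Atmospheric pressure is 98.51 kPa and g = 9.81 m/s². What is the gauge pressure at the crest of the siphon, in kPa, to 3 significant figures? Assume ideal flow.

Bernoulli surface→outlet gives ½v² = g·h_out, so v = √(2·9.81·3.20) = 7.92 m/s.
Continuity keeps v the same throughout the tube; from surface to crest, P_atm + 0 = P_top + ½ρv² + ρg·h_top.
P_top = 98510 − ½·1000·7.92² − 1000·9.81·3.21 = 35600 Pa. So P_gauge = P_top − P_atm = -62900 Pa.

P_gauge ≈ -62.9 kPa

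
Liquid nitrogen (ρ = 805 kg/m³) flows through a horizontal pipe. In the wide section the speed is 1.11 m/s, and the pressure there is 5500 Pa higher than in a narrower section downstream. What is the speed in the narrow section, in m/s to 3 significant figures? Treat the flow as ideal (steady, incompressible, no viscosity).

With h₁ = h₂, rearranging Bernoulli gives v₂ = √(v₁² + 2ΔP/ρ).
v₂ = √(1.11² + 2·5500/805) = √(1.23 + 13.7) = 3.86 m/s.

v₂ ≈ 3.86 m/s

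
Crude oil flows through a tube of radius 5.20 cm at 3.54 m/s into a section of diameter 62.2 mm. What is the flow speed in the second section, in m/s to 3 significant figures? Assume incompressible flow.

v₂ ≈ 9.90 m/s

By continuity, v₂ = v₁·A₁/A₂ = 3.54·(84.9/30.4) = 9.90 m/s.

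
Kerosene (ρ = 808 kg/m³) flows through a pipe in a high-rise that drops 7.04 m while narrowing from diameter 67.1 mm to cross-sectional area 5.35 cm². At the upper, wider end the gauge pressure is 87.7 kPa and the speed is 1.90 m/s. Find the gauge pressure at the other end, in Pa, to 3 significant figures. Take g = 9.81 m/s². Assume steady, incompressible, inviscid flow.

Continuity gives A₁v₁ = A₂v₂, so v₂ = (35.4 cm²)/(5.35 cm²) × 1.90 m/s = 12.6 m/s.
Applying Bernoulli between the two ends and solving for P₂: P₂ = P₁ + ½ρ(v₁² − v₂²) − ρgΔh.
P₂ = 87700 + ½·808·(1.90² − 12.6²) − 808·9.81·(−7.04) = 87700 + (-62300) − (-55800) = 81200 Pa.

81200 Pa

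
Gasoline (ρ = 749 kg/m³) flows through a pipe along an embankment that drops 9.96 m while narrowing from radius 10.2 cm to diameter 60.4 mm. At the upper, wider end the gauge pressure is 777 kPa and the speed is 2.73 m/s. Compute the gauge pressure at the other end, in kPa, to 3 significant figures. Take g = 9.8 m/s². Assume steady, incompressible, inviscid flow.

490 kPa

By continuity, v₂ = v₁·A₁/A₂ = 2.73·(327/28.7) = 31.1 m/s.
Energy conservation along the streamline gives P₂ = P₁ − ½ρ(v₂² − v₁²) − ρg(h₂ − h₁).
P₂ = 777000 + ½·749·(2.73² − 31.1²) − 749·9.8·(−9.96) = 777000 + (-360000) − (-73100) = 490000 Pa.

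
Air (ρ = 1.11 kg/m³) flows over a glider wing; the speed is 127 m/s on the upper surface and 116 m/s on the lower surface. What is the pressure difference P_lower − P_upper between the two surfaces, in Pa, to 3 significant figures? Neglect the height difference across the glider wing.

Bernoulli (same height): P_lower − P_upper = ½ρ(v_upper² − v_lower²).
ΔP = ½·1.11·(127² − 116²) = 1480 Pa.

ΔP ≈ 1480 Pa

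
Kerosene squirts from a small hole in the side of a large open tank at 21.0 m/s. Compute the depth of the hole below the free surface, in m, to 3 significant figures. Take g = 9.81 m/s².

h = 22.5 m

Torricelli: v = √(2gh), so h = v²/(2g).
h = 21.0²/(2·9.81) = 441/19.62 = 22.5 m.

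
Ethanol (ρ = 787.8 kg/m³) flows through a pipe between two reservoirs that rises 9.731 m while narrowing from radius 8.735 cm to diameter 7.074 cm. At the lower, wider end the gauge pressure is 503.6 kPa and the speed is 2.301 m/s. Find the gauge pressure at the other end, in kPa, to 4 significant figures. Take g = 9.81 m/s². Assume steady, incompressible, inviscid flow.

Continuity gives A₁v₁ = A₂v₂, so v₂ = (239.7 cm²)/(39.30 cm²) × 2.301 m/s = 14.03 m/s.
Energy conservation along the streamline gives P₂ = P₁ − ½ρ(v₂² − v₁²) − ρg(h₂ − h₁).
P₂ = 503600 + ½·787.8·(2.301² − 14.03²) − 787.8·9.81·(+9.731) = 503600 + (-75490) − (75200) = 352900 Pa.

P₂ ≈ 352.9 kPa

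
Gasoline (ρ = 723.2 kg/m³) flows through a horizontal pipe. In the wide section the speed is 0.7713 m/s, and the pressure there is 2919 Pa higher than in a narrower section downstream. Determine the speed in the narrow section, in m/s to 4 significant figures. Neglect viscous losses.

v₂ ≈ 2.944 m/s

With h₁ = h₂, rearranging Bernoulli gives v₂ = √(v₁² + 2ΔP/ρ).
v₂ = √(0.7713² + 2·2919/723.2) = √(0.5949 + 8.072) = 2.944 m/s.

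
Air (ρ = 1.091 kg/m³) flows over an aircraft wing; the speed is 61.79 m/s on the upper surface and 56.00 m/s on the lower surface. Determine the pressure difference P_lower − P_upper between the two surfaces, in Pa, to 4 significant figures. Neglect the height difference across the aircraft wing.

ΔP ≈ 372.0 Pa

The pressure is lower where the speed is higher: ΔP = ½ρ(v_up² − v_low²).
ΔP = ½·1.091·(61.79² − 56.00²) = 372.0 Pa.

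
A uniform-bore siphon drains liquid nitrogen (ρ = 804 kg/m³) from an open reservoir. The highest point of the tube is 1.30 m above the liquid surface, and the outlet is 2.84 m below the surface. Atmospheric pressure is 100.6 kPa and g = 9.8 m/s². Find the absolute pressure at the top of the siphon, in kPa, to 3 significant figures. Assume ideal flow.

P_top = 68.0 kPa

Bernoulli surface→outlet gives ½v² = g·h_out, so v = √(2·9.8·2.84) = 7.46 m/s.
Continuity keeps v the same throughout the tube; from surface to crest, P_atm + 0 = P_top + ½ρv² + ρg·h_top.
P_top = 100600 − ½·804·7.46² − 804·9.8·1.30 = 68000 Pa.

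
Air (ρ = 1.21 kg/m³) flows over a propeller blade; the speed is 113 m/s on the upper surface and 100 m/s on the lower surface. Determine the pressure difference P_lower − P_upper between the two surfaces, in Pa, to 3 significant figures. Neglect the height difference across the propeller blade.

The pressure is lower where the speed is higher: ΔP = ½ρ(v_up² − v_low²).
ΔP = ½·1.21·(113² − 100²) = 1680 Pa.

ΔP = 1680 Pa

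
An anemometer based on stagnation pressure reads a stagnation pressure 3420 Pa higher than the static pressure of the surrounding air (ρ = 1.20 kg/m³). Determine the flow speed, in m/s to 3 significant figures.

75.5 m/s

The dynamic pressure equals the rise in static pressure at the stagnation point: ΔP = ½ρv².
v = √(2ΔP/ρ) = √(2·3420/1.20) = 75.5 m/s.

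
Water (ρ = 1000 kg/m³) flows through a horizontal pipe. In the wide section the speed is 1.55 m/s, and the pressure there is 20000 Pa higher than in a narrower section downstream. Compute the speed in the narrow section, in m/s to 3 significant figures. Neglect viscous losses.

Horizontal Bernoulli: P₁ + ½ρv₁² = P₂ + ½ρv₂², so v₂² = v₁² + 2(P₁ − P₂)/ρ.
v₂ = √(1.55² + 2·20000/1000) = √(2.40 + 40.0) = 6.51 m/s.

v₂ ≈ 6.51 m/s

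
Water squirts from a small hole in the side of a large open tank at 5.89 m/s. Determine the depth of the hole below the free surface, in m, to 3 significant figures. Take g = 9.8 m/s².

Torricelli: v = √(2gh), so h = v²/(2g).
h = 5.89²/(2·9.8) = 34.7/19.60 = 1.77 m.

1.77 m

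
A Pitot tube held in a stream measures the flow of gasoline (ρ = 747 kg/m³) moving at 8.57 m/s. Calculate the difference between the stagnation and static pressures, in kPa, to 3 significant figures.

27.4 kPa

At the stagnation point the flow is brought to rest, so Bernoulli gives P_stag − P_static = ½ρv².
ΔP = ½·747·8.57² = 27400 Pa.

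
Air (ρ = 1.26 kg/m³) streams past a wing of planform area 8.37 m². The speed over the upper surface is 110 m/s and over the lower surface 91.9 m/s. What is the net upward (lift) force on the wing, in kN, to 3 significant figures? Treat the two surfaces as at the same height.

The faster flow above has the lower pressure; Bernoulli (same height) gives ΔP = ½ρ(v_up² − v_low²).
ΔP = ½·1.26·(110² − 91.9²) = 2300 Pa.
Lift = ΔP · A = 2300 × 8.37 = 19300 N.

19.3 kN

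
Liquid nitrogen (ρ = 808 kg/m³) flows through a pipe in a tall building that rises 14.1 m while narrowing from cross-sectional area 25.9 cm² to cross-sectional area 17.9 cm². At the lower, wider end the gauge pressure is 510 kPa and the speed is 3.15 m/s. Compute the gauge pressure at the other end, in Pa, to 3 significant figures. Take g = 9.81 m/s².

P₂ ≈ 394000 Pa

By continuity, v₂ = v₁·A₁/A₂ = 3.15·(25.9/17.9) = 4.56 m/s.
Applying Bernoulli between the two ends and solving for P₂: P₂ = P₁ + ½ρ(v₁² − v₂²) − ρgΔh.
P₂ = 510000 + ½·808·(3.15² − 4.56²) − 808·9.81·(+14.1) = 510000 + (-4380) − (112000) = 394000 Pa.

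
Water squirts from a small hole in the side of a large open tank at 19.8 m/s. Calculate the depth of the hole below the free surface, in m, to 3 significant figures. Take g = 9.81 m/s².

For a small hole in a large open tank, ½v² = gh, giving h = v²/(2g).
h = 19.8²/(2·9.81) = 392/19.62 = 20.0 m.

h = 20.0 m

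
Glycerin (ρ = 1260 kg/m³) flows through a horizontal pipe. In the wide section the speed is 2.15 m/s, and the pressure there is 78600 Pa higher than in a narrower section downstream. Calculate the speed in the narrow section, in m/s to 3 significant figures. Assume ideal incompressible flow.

v₂ = 11.4 m/s

With h₁ = h₂, rearranging Bernoulli gives v₂ = √(v₁² + 2ΔP/ρ).
v₂ = √(2.15² + 2·78600/1260) = √(4.62 + 125) = 11.4 m/s.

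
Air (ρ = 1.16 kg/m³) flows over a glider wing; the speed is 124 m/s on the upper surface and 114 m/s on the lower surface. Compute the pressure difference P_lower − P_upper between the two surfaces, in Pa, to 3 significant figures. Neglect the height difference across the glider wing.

ΔP ≈ 1380 Pa

With negligible Δh, P + ½ρv² is constant, so P_low − P_up = ½ρ(v_up² − v_low²).
ΔP = ½·1.16·(124² − 114²) = 1380 Pa.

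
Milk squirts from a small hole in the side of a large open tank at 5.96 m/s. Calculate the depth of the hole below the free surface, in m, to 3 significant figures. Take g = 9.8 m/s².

1.81 m

For a small hole in a large open tank, ½v² = gh, giving h = v²/(2g).
h = 5.96²/(2·9.8) = 35.5/19.60 = 1.81 m.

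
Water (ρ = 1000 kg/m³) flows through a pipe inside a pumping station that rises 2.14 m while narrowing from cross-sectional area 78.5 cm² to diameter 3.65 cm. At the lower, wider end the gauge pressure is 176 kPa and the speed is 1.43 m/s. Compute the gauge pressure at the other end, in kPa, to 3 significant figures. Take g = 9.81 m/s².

98.5 kPa

Mass conservation (A₁v₁ = A₂v₂) gives v₂ = 1.43 × 78.5/10.5 = 10.7 m/s.
Energy conservation along the streamline gives P₂ = P₁ − ½ρ(v₂² − v₁²) − ρg(h₂ − h₁).
P₂ = 176000 + ½·1000·(1.43² − 10.7²) − 1000·9.81·(+2.14) = 176000 + (-56500) − (21000) = 98500 Pa.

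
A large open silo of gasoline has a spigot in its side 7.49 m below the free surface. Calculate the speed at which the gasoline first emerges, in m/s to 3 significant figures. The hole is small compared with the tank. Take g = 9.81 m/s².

Bernoulli from surface to hole (P equal, v_surface ≈ 0): v = √(2gh) = √(2×9.81×7.49) = 12.1 m/s.

v ≈ 12.1 m/s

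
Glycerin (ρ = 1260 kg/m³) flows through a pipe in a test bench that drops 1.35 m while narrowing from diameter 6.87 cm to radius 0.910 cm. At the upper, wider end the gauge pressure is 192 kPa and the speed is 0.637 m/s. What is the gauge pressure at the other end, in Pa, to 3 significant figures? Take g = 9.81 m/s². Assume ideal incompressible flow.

P₂ ≈ 157000 Pa

Mass conservation (A₁v₁ = A₂v₂) gives v₂ = 0.637 × 37.1/2.60 = 9.08 m/s.
Bernoulli: P₁ + ½ρv₁² + ρg h₁ = P₂ + ½ρv₂² + ρg h₂, so P₂ = P₁ + ½ρ(v₁² − v₂²) − ρg(h₂ − h₁).
P₂ = 192000 + ½·1260·(0.637² − 9.08²) − 1260·9.81·(−1.35) = 192000 + (-51600) − (-16700) = 157000 Pa.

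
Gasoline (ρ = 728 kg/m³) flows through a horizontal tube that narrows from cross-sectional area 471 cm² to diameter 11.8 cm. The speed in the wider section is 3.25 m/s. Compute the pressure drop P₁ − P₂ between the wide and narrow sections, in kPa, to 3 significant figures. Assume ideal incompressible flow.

The volume flow rate is constant, so v₂ = (A₁/A₂)v₁ = (471/109)·3.25 = 14.0 m/s.
Along the horizontal streamline, P + ½ρv² is constant.
P₁ − P₂ = ½·728·(14.0² − 3.25²) = ½·728·185 = 67500 Pa.

ΔP ≈ 67.5 kPa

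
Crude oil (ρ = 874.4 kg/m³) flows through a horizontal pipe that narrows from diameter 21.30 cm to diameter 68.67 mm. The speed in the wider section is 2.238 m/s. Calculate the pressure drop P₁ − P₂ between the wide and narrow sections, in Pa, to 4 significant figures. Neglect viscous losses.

Mass conservation (A₁v₁ = A₂v₂) gives v₂ = 2.238 × 356.3/37.04 = 21.53 m/s.
Bernoulli (h₁ = h₂): P₁ − P₂ = ½ρ(v₂² − v₁²).
P₁ − P₂ = ½·874.4·(21.53² − 2.238²) = ½·874.4·458.6 = 200500 Pa.

ΔP ≈ 200500 Pa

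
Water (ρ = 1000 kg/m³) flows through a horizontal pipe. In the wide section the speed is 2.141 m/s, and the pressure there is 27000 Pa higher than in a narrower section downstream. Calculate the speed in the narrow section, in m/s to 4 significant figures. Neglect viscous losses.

Along the level pipe P + ½ρv² is conserved, hence v₂² = v₁² + 2(P₁ − P₂)/ρ.
v₂ = √(2.141² + 2·27000/1000) = √(4.584 + 54.00) = 7.654 m/s.

v₂ = 7.654 m/s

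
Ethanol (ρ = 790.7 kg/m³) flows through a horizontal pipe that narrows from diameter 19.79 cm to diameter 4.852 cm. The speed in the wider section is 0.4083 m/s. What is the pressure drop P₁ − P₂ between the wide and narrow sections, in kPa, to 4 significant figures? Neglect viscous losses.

ΔP ≈ 18.17 kPa

Continuity gives A₁v₁ = A₂v₂, so v₂ = (307.6 cm²)/(18.49 cm²) × 0.4083 m/s = 6.792 m/s.
Bernoulli (h₁ = h₂): P₁ − P₂ = ½ρ(v₂² − v₁²).
P₁ − P₂ = ½·790.7·(6.792² − 0.4083²) = ½·790.7·45.97 = 18170 Pa.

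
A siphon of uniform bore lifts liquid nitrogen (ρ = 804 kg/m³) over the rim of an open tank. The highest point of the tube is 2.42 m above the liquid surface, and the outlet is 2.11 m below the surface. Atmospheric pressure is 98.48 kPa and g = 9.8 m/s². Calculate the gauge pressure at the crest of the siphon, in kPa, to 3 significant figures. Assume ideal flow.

Bernoulli surface→outlet gives ½v² = g·h_out, so v = √(2·9.8·2.11) = 6.43 m/s.
The bore is uniform, so the speed at the crest is the same v. Bernoulli surface→crest: P_atm = P_top + ½ρv² + ρg·h_top.
P_top = 98480 − ½·804·6.43² − 804·9.8·2.42 = 62800 Pa. So P_gauge = P_top − P_atm = -35700 Pa.

P_gauge ≈ -35.7 kPa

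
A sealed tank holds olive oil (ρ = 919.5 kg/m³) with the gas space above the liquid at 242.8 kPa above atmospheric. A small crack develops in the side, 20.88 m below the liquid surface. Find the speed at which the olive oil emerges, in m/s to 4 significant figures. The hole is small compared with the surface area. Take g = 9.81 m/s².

Take point 1 at the surface (v₁ ≈ 0) and point 2 at the hole (at atmospheric pressure). Bernoulli: P₁ + ρg h = P_atm + ½ρv₂².
With P₁ − P_atm = 242800 Pa, v₂ = √(2gh + 2ΔP/ρ) = √(2·9.81·20.88 + 2·242800/919.5) = 30.62 m/s.

v = 30.62 m/s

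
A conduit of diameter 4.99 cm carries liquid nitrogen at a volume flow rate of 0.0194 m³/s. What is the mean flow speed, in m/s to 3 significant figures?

Q = 0.0194 m³/s = 0.0194 m³/s.
v = Q/A = 0.0194 / 0.00196 = 9.92 m/s.

9.92 m/s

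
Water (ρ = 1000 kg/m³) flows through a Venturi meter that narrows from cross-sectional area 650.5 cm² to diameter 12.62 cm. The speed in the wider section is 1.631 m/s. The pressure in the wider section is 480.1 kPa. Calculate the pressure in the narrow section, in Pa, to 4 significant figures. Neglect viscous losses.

Mass conservation (A₁v₁ = A₂v₂) gives v₂ = 1.631 × 650.5/125.1 = 8.482 m/s.
Along the horizontal streamline, P + ½ρv² is constant.
P₂ = P₁ − ½ρ(v₂² − v₁²) = 480100 − ½·1000·(8.482² − 1.631²) = 480100 − 34640 = 445500 Pa.

P₂ = 445500 Pa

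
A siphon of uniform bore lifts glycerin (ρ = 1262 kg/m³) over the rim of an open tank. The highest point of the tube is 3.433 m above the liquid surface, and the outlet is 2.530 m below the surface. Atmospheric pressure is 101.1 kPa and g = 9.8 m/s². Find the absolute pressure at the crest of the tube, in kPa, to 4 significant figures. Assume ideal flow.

Bernoulli surface→outlet gives ½v² = g·h_out, so v = √(2·9.8·2.530) = 7.042 m/s.
Continuity keeps v the same throughout the tube; from surface to crest, P_atm + 0 = P_top + ½ρv² + ρg·h_top.
P_top = 101100 − ½·1262·7.042² − 1262·9.8·3.433 = 27350 Pa.

P_top ≈ 27.35 kPa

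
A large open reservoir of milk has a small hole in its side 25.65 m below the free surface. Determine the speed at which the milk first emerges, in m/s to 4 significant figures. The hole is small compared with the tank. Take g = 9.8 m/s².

v ≈ 22.42 m/s

The surface is effectively still and both ends are open, so ½v² = gh and v = √(2·9.8·25.65) = 22.42 m/s.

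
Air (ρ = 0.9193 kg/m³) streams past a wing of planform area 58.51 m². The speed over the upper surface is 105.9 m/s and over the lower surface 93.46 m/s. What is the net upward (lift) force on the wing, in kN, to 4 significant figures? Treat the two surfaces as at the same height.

F ≈ 66.70 kN

From P + ½ρv² = const at equal height, P_low − P_up = ½ρ(v_up² − v_low²).
ΔP = ½·0.9193·(105.9² − 93.46²) = 1140 Pa.
Lift = ΔP · A = 1140 × 58.51 = 66700 N.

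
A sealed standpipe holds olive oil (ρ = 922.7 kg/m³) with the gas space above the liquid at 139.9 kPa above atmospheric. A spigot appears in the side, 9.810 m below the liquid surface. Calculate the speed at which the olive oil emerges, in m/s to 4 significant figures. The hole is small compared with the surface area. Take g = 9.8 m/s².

Take point 1 at the surface (v₁ ≈ 0) and point 2 at the hole (at atmospheric pressure). Bernoulli: P₁ + ρg h = P_atm + ½ρv₂².
With P₁ − P_atm = 139900 Pa, v₂ = √(2gh + 2ΔP/ρ) = √(2·9.8·9.810 + 2·139900/922.7) = 22.26 m/s.

v ≈ 22.26 m/s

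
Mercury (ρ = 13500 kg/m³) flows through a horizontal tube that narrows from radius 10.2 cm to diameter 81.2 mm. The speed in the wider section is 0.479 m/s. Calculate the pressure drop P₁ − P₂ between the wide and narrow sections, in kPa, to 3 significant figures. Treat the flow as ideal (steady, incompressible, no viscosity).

By continuity, v₂ = v₁·A₁/A₂ = 0.479·(327/51.8) = 3.02 m/s.
Along the horizontal streamline, P + ½ρv² is constant.
P₁ − P₂ = ½·13500·(3.02² − 0.479²) = ½·13500·8.91 = 60100 Pa.

ΔP = 60.1 kPa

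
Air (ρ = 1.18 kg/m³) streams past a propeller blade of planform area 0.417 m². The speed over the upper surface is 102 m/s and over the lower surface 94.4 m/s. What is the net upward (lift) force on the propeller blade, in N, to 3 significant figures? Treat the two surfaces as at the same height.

F = 367 N

With equal heights on the two surfaces, Bernoulli gives P_lower − P_upper = ½ρ(v_upper² − v_lower²).
ΔP = ½·1.18·(102² − 94.4²) = 881 Pa.
Lift = ΔP · A = 881 × 0.417 = 367 N.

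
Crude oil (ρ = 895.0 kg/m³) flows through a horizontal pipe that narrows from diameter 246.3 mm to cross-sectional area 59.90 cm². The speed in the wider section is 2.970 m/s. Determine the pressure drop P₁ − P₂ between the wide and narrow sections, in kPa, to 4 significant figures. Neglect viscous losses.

ΔP = 245.8 kPa

By continuity, v₂ = v₁·A₁/A₂ = 2.970·(476.5/59.90) = 23.62 m/s.
Bernoulli (h₁ = h₂): P₁ − P₂ = ½ρ(v₂² − v₁²).
P₁ − P₂ = ½·895.0·(23.62² − 2.970²) = ½·895.0·549.3 = 245800 Pa.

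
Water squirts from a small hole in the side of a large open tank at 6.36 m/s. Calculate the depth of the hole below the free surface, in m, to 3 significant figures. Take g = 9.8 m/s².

2.06 m

Inverting v = √(2gh) gives h = v² / 2g.
h = 6.36²/(2·9.8) = 40.4/19.60 = 2.06 m.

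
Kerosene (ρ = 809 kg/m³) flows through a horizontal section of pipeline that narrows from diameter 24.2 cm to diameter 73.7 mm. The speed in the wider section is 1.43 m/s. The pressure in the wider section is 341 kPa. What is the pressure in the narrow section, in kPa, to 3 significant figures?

P₂ = 246 kPa

Mass conservation (A₁v₁ = A₂v₂) gives v₂ = 1.43 × 460/42.7 = 15.4 m/s.
Bernoulli (h₁ = h₂): P₁ − P₂ = ½ρ(v₂² − v₁²).
P₂ = P₁ − ½ρ(v₂² − v₁²) = 341000 − ½·809·(15.4² − 1.43²) = 341000 − 95300 = 246000 Pa.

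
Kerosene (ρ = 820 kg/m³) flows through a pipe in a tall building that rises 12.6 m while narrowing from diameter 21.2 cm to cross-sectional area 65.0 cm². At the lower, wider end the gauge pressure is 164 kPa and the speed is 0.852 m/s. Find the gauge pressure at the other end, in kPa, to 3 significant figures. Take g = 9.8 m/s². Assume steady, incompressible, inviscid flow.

P₂ = 54.3 kPa

The volume flow rate is constant, so v₂ = (A₁/A₂)v₁ = (353/65.0)·0.852 = 4.63 m/s.
Bernoulli: P₁ + ½ρv₁² + ρg h₁ = P₂ + ½ρv₂² + ρg h₂, so P₂ = P₁ + ½ρ(v₁² − v₂²) − ρg(h₂ − h₁).
P₂ = 164000 + ½·820·(0.852² − 4.63²) − 820·9.8·(+12.6) = 164000 + (-8480) − (101000) = 54300 Pa.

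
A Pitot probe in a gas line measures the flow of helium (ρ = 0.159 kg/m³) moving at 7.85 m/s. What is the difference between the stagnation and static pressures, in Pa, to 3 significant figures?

ΔP ≈ 4.90 Pa

The dynamic pressure equals the rise in static pressure at the stagnation point: ΔP = ½ρv².
ΔP = ½·0.159·7.85² = 4.90 Pa.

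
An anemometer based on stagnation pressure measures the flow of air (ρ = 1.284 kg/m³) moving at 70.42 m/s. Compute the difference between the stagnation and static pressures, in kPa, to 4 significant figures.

Bernoulli between the free stream and the stagnation point: ½ρv² = P_stag − P_static.
ΔP = ½·1.284·70.42² = 3184 Pa.

3.184 kPa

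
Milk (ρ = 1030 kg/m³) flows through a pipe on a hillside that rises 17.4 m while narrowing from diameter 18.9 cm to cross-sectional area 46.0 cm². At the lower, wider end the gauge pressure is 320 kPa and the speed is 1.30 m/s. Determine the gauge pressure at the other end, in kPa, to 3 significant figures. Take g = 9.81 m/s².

Continuity gives A₁v₁ = A₂v₂, so v₂ = (281 cm²)/(46.0 cm²) × 1.30 m/s = 7.93 m/s.
Applying Bernoulli between the two ends and solving for P₂: P₂ = P₁ + ½ρ(v₁² − v₂²) − ρgΔh.
P₂ = 320000 + ½·1030·(1.30² − 7.93²) − 1030·9.81·(+17.4) = 320000 + (-31500) − (176000) = 113000 Pa.

P₂ ≈ 113 kPa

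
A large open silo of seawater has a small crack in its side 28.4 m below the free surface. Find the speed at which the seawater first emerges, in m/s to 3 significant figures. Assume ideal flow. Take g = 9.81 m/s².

23.6 m/s

With the surface at rest and both surface and jet at atmospheric pressure, Bernoulli gives ρg h = ½ρv², so v = √(2gh) = √(2·9.81·28.4) = 23.6 m/s.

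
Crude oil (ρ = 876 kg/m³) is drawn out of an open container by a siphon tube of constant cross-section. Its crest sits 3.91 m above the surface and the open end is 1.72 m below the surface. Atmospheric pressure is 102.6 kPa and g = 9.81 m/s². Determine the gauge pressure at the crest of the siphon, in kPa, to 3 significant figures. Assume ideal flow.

-48.4 kPa

The outlet speed comes from Torricelli: v = √(2g·1.72) = 5.81 m/s.
The bore is uniform, so the speed at the crest is the same v. Bernoulli surface→crest: P_atm = P_top + ½ρv² + ρg·h_top.
P_top = 102600 − ½·876·5.81² − 876·9.81·3.91 = 54200 Pa. So P_gauge = P_top − P_atm = -48400 Pa.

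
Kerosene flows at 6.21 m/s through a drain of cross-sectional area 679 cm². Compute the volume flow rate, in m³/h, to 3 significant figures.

1520 m³/h

Q = A·v = 0.0679 m² × 6.21 m/s = 0.422 m³/s.
Converting: 0.422 m³/s × 3600 = 1520 m³/h.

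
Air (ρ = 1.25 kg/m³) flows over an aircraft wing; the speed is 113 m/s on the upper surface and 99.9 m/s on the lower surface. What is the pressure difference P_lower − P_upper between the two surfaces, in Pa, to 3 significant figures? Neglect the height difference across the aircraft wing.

Bernoulli (same height): P_lower − P_upper = ½ρ(v_upper² − v_lower²).
ΔP = ½·1.25·(113² − 99.9²) = 1740 Pa.

ΔP ≈ 1740 Pa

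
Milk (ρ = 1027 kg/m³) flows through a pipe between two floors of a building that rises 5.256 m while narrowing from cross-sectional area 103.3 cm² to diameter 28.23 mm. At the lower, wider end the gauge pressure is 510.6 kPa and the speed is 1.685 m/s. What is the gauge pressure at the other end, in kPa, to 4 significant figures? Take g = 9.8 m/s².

Continuity gives A₁v₁ = A₂v₂, so v₂ = (103.3 cm²)/(6.259 cm²) × 1.685 m/s = 27.81 m/s.
Bernoulli: P₁ + ½ρv₁² + ρg h₁ = P₂ + ½ρv₂² + ρg h₂, so P₂ = P₁ + ½ρ(v₁² − v₂²) − ρg(h₂ − h₁).
P₂ = 510600 + ½·1027·(1.685² − 27.81²) − 1027·9.8·(+5.256) = 510600 + (-395700) − (52900) = 62040 Pa.

P₂ = 62.04 kPa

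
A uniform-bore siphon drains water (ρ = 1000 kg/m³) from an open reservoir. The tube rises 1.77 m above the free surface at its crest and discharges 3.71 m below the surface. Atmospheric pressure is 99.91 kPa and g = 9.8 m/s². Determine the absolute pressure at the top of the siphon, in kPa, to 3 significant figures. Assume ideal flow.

The outlet speed comes from Torricelli: v = √(2g·3.71) = 8.53 m/s.
The bore is uniform, so the speed at the crest is the same v. Bernoulli surface→crest: P_atm = P_top + ½ρv² + ρg·h_top.
P_top = 99910 − ½·1000·8.53² − 1000·9.8·1.77 = 46200 Pa.

46.2 kPa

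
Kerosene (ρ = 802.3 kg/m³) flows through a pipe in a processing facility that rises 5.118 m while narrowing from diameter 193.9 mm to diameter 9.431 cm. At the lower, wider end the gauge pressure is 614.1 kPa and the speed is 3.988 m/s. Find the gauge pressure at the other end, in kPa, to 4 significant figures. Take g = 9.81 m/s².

The volume flow rate is constant, so v₂ = (A₁/A₂)v₁ = (295.3/69.86)·3.988 = 16.86 m/s.
Applying Bernoulli between the two ends and solving for P₂: P₂ = P₁ + ½ρ(v₁² − v₂²) − ρgΔh.
P₂ = 614100 + ½·802.3·(3.988² − 16.86²) − 802.3·9.81·(+5.118) = 614100 + (-107600) − (40280) = 466200 Pa.

P₂ = 466.2 kPa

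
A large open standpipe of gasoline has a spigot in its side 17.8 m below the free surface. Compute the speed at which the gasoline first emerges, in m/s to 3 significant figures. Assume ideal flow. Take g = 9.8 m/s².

Torricelli's result v = √(2gh) gives v = √(2·9.8·17.8) = 18.7 m/s.

v ≈ 18.7 m/s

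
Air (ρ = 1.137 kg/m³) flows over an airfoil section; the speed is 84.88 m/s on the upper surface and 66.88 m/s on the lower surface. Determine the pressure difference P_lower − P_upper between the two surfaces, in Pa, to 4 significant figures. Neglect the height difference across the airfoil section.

ΔP ≈ 1553 Pa

Bernoulli (same height): P_lower − P_upper = ½ρ(v_upper² − v_lower²).
ΔP = ½·1.137·(84.88² − 66.88²) = 1553 Pa.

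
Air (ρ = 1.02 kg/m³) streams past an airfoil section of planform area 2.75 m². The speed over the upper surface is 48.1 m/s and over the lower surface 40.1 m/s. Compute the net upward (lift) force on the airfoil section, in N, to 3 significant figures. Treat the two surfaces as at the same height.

F ≈ 990 N

The faster flow above has the lower pressure; Bernoulli (same height) gives ΔP = ½ρ(v_up² − v_low²).
ΔP = ½·1.02·(48.1² − 40.1²) = 360 Pa.
Lift = ΔP · A = 360 × 2.75 = 990 N.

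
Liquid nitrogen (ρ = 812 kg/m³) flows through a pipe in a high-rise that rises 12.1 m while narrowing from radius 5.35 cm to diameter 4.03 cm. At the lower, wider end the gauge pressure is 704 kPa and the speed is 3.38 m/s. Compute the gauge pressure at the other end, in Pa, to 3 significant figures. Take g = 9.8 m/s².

Mass conservation (A₁v₁ = A₂v₂) gives v₂ = 3.38 × 89.9/12.8 = 23.8 m/s.
Applying Bernoulli between the two ends and solving for P₂: P₂ = P₁ + ½ρ(v₁² − v₂²) − ρgΔh.
P₂ = 704000 + ½·812·(3.38² − 23.8²) − 812·9.8·(+12.1) = 704000 + (-226000) − (96300) = 382000 Pa.

P₂ ≈ 382000 Pa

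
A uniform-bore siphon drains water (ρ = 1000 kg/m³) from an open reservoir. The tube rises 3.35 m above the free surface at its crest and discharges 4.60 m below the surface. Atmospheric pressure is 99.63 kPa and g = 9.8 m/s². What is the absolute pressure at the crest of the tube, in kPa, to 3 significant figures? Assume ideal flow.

Bernoulli surface→outlet gives ½v² = g·h_out, so v = √(2·9.8·4.60) = 9.50 m/s.
With constant cross-section the crest speed equals v; applying Bernoulli from the surface up to the crest, P_top = P_atm − ½ρv² − ρg·h_top.
P_top = 99630 − ½·1000·9.50² − 1000·9.8·3.35 = 21700 Pa.

P_top = 21.7 kPa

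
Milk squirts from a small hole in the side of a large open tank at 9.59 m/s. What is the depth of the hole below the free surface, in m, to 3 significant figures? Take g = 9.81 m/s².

For a small hole in a large open tank, ½v² = gh, giving h = v²/(2g).
h = 9.59²/(2·9.81) = 92.0/19.62 = 4.69 m.

h ≈ 4.69 m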